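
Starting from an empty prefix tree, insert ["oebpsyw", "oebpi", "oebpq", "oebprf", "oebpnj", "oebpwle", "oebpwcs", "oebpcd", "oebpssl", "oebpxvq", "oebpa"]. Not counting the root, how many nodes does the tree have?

26

Count nodes per top-level branch (shared prefixes stored once):
  'o'-branch (oebpa, oebpcd, oebpi, oebpnj, oebpq, oebprf, oebpssl, oebpsyw, oebpwcs, oebpwle, oebpxvq): 26 nodes
Sum: 26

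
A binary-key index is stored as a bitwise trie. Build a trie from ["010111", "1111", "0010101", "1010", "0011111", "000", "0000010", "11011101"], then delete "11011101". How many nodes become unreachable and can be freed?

6

After clearing the end-marker at "11011101", prune upward until reaching a node still needed by another word.
The suffix "011101" (6 nodes) is used only by "11011101"; the node for "11" still has the child "1", so pruning stops there.
Nodes removed: 6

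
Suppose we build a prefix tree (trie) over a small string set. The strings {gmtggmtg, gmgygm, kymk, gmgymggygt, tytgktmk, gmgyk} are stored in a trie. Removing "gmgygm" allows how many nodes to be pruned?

2

A node on "gmgygm"'s path can go only if nothing else ends at it or branches off below it.
The suffix "gm" (2 nodes) is used only by "gmgygm"; the node for "gmgy" still has the child "m", so pruning stops there.
Nodes removed: 2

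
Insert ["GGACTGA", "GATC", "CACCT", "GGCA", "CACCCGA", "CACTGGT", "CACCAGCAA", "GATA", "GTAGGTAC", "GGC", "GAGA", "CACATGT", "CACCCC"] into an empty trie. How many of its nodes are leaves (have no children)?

A leaf is a node with no children — equivalently, the end of a word that is not a proper prefix of any other stored word.
Those words: "CACATGT", "CACCAGCAA", "CACCCC", "CACCCGA", "CACCT", "CACTGGT", "GAGA", "GATA", "GATC", "GGACTGA", "GGCA", "GTAGGTAC"
Leaf count: 12

12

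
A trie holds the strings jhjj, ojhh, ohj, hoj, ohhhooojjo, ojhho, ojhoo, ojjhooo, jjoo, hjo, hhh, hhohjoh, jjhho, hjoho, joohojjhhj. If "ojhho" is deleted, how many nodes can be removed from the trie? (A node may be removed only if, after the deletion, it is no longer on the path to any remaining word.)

A node on "ojhho"'s path can go only if nothing else ends at it or branches off below it.
The suffix "o" (1 node) is used only by "ojhho"; "ojhh" is itself a stored word, so pruning stops there.
Nodes removed: 1

1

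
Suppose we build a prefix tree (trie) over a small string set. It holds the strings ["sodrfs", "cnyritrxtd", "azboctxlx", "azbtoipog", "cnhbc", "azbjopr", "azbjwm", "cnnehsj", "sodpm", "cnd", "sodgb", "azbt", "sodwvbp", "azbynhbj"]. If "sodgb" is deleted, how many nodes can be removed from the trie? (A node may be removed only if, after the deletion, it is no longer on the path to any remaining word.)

2

After clearing the end-marker at "sodgb", prune upward until reaching a node still needed by another word.
The suffix "gb" (2 nodes) is used only by "sodgb"; the node for "sod" still has the child "r", so pruning stops there.
Nodes removed: 2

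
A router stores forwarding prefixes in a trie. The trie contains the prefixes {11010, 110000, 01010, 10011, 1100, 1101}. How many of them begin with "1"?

5

Traverse to the node for "1", then collect every word in that subtree.
Words under "1": 10011, 1100, 110000, 1101, 11010
Count: 5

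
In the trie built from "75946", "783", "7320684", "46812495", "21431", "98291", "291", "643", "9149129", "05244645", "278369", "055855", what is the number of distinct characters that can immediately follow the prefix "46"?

Walk "46" from the root, arriving at one node.
Characters that immediately follow "46" among the stored strings: {8}.
That node has 1 child edge.

1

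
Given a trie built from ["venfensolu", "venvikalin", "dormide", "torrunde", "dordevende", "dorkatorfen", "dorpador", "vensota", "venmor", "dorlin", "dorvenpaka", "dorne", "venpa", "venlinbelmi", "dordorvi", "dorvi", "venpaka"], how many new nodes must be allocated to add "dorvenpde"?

2

The longest prefix of "dorvenpde" already in the trie is "dorvenp" (length 7).
Each of the 2 remaining characters creates one node.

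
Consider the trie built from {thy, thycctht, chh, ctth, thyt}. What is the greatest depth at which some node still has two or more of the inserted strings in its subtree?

3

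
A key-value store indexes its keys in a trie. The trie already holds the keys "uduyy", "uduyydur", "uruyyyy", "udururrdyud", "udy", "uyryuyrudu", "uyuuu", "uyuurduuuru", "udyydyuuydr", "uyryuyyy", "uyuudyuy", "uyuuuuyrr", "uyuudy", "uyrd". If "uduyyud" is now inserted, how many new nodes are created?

2

The longest prefix of "uduyyud" already in the trie is "uduyy" (length 5).
New nodes needed: |"uduyyud"| − 5 = 7 − 5 = 2.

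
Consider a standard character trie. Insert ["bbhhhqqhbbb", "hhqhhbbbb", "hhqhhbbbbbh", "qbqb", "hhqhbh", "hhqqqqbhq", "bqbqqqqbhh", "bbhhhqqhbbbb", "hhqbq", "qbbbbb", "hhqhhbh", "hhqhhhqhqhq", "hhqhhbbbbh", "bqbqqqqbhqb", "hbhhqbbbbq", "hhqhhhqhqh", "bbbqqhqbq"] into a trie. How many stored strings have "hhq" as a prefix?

Filter for entries beginning with "hhq":
Words under "hhq": hhqbq, hhqhbh, hhqhhbbbb, hhqhhbbbbbh, hhqhhbbbbh, hhqhhbh, hhqhhhqhqh, hhqhhhqhqhq, hhqqqqbhq
Count: 9

9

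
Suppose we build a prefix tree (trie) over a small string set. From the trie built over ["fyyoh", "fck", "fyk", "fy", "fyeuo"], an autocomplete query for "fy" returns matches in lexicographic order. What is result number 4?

Filter for "fy…" and sort: "fy", "fyeuo", "fyk", "fyyoh"
Position 4: fyyoh

fyyoh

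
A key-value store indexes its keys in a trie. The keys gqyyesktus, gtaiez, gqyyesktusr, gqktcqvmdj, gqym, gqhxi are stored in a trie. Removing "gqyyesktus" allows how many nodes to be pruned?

A node on "gqyyesktus"'s path can go only if nothing else ends at it or branches off below it.
Every node on "gqyyesktus" is still needed (e.g. by "gqyyesktusr"), so nothing is freed.
Nodes removed: 0

0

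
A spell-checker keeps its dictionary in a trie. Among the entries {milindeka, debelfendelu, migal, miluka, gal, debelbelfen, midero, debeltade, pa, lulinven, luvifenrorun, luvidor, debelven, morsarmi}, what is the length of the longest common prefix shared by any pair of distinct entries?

5

The deepest shared node is where two words last agree before diverging.
"debelbelfen" and "debelfendelu" agree on "debel" (5 characters) before diverging; nothing deeper is shared.
Longest shared-prefix length: 5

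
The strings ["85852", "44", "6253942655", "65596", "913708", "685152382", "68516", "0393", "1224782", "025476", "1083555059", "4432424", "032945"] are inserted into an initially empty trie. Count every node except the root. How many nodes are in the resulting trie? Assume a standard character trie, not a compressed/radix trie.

70

Insert word by word; a character creates a node only if that edge doesn't already exist:
  "85852" → 5 new (8, 5, 8, 5, 2)
  "44" → 2 new (4, 4)
  "6253942655" → 10 new (6, 2, 5, 3, 9, 4, 2, 6, 5, 5)
  "65596" → prefix "6" already present; 4 new (5, 5, 9, 6)
  "913708" → 6 new (9, 1, 3, 7, 0, 8)
  "685152382" → prefix "6" already present; 8 new (8, 5, 1, 5, 2, 3, 8, 2)
  "68516" → prefix "6851" already present; 1 new (6)
  "0393" → 4 new (0, 3, 9, 3)
  "1224782" → 7 new (1, 2, 2, 4, 7, 8, 2)
  "025476" → prefix "0" already present; 5 new (2, 5, 4, 7, 6)
  "1083555059" → prefix "1" already present; 9 new (0, 8, 3, 5, 5, 5, 0, 5, 9)
  "4432424" → prefix "44" already present; 5 new (3, 2, 4, 2, 4)
  "032945" → prefix "03" already present; 4 new (2, 9, 4, 5)
Total nodes = 5 + 2 + 10 + 4 + 6 + 8 + 1 + 4 + 7 + 5 + 9 + 5 + 4 = 70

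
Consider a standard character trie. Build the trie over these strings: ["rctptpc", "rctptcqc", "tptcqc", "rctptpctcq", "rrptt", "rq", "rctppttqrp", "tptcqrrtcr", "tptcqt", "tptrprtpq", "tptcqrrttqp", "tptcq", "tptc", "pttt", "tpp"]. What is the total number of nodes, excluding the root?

50

Count nodes per top-level branch (shared prefixes stored once):
  'p'-branch (pttt): 4 nodes
  'r'-branch (rctppttqrp, rctptcqc, rctptpc, rctptpctcq, rq, rrptt): 24 nodes
  't'-branch (tpp, tptc, tptcq, tptcqc, tptcqrrtcr, tptcqrrttqp, tptcqt, tptrprtpq): 22 nodes
Sum: 50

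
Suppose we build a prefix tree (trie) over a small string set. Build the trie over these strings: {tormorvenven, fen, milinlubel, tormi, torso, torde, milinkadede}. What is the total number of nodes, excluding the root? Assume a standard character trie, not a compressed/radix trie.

Insert word by word; a character creates a node only if that edge doesn't already exist:
  "tormorvenven" → 12 new (t, o, r, m, o, r, v, e, n, v, e, n)
  "fen" → 3 new (f, e, n)
  "milinlubel" → 10 new (m, i, l, i, n, l, u, b, e, l)
  "tormi" → prefix "torm" already present; 1 new (i)
  "torso" → prefix "tor" already present; 2 new (s, o)
  "torde" → prefix "tor" already present; 2 new (d, e)
  "milinkadede" → prefix "milin" already present; 6 new (k, a, d, e, d, e)
Total nodes = 12 + 3 + 10 + 1 + 2 + 2 + 6 = 36

36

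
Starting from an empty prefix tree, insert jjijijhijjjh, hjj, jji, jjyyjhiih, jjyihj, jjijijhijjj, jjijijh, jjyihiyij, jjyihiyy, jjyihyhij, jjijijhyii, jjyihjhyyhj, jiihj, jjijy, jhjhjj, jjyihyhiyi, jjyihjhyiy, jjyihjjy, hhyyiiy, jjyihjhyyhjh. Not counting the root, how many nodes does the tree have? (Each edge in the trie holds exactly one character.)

For each word, the new-node count is its length minus the longest prefix already in the trie:
  "jjijijhijjjh" → 12 new (j, j, i, j, i, j, h, i, j, j, j, h)
  "hjj" → 3 new (h, j, j)
  "jji" → prefix "jji" already present; 0 new (none)
  "jjyyjhiih" → prefix "jj" already present; 7 new (y, y, j, h, i, i, h)
  "jjyihj" → prefix "jjy" already present; 3 new (i, h, j)
  "jjijijhijjj" → prefix "jjijijhijjj" already present; 0 new (none)
  "jjijijh" → prefix "jjijijh" already present; 0 new (none)
  "jjyihiyij" → prefix "jjyih" already present; 4 new (i, y, i, j)
  "jjyihiyy" → prefix "jjyihiy" already present; 1 new (y)
  "jjyihyhij" → prefix "jjyih" already present; 4 new (y, h, i, j)
  "jjijijhyii" → prefix "jjijijh" already present; 3 new (y, i, i)
  "jjyihjhyyhj" → prefix "jjyihj" already present; 5 new (h, y, y, h, j)
  "jiihj" → prefix "j" already present; 4 new (i, i, h, j)
  "jjijy" → prefix "jjij" already present; 1 new (y)
  "jhjhjj" → prefix "j" already present; 5 new (h, j, h, j, j)
  "jjyihyhiyi" → prefix "jjyihyhi" already present; 2 new (y, i)
  "jjyihjhyiy" → prefix "jjyihjhy" already present; 2 new (i, y)
  "jjyihjjy" → prefix "jjyihj" already present; 2 new (j, y)
  "hhyyiiy" → prefix "h" already present; 6 new (h, y, y, i, i, y)
  "jjyihjhyyhjh" → prefix "jjyihjhyyhj" already present; 1 new (h)
Total nodes = 12 + 3 + 0 + 7 + 3 + 0 + 0 + 4 + 1 + 4 + 3 + 5 + 4 + 1 + 5 + 2 + 2 + 2 + 6 + 1 = 65

65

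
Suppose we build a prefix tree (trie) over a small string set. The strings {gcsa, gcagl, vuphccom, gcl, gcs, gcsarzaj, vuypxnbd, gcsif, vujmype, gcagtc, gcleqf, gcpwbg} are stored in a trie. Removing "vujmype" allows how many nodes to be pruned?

5

A node on "vujmype"'s path can go only if nothing else ends at it or branches off below it.
The suffix "jmype" (5 nodes) is used only by "vujmype"; the node for "vu" still has the child "p", so pruning stops there.
Nodes removed: 5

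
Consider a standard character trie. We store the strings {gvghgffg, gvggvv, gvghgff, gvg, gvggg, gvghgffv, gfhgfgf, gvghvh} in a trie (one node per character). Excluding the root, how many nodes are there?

21

Insert word by word; a character creates a node only if that edge doesn't already exist:
  "gvghgffg" → 8 new (g, v, g, h, g, f, f, g)
  "gvggvv" → prefix "gvg" already present; 3 new (g, v, v)
  "gvghgff" → prefix "gvghgff" already present; 0 new (none)
  "gvg" → prefix "gvg" already present; 0 new (none)
  "gvggg" → prefix "gvgg" already present; 1 new (g)
  "gvghgffv" → prefix "gvghgff" already present; 1 new (v)
  "gfhgfgf" → prefix "g" already present; 6 new (f, h, g, f, g, f)
  "gvghvh" → prefix "gvgh" already present; 2 new (v, h)
Total nodes = 8 + 3 + 0 + 0 + 1 + 1 + 6 + 2 = 21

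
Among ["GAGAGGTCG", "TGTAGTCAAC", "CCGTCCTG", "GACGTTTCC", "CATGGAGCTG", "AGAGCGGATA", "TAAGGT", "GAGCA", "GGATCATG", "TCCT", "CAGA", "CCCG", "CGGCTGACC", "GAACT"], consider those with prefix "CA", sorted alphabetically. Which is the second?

Words with prefix "CA", in lexicographic order: "CAGA", "CATGGAGCTG"
Position 2: CATGGAGCTG

CATGGAGCTG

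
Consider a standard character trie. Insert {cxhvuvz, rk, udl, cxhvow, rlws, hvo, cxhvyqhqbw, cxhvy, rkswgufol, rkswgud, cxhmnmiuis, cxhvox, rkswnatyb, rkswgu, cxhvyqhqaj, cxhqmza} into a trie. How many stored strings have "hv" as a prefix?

Filter for entries beginning with "hv":
Words under "hv": hvo
Count: 1

1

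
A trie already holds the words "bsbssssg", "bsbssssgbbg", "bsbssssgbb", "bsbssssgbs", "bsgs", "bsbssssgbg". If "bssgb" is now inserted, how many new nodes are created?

"bs" is already a path in the trie; the remaining "sgb" must be added.
New nodes needed: |"bssgb"| − 2 = 5 − 2 = 3.

3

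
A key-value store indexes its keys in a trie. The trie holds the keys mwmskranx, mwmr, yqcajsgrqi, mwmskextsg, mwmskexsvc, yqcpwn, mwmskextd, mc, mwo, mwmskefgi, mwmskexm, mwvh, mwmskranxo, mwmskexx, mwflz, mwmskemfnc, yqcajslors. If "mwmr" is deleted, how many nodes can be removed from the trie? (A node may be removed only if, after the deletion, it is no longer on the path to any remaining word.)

A node on "mwmr"'s path can go only if nothing else ends at it or branches off below it.
The suffix "r" (1 node) is used only by "mwmr"; the node for "mwm" still has the child "s", so pruning stops there.
Nodes removed: 1

1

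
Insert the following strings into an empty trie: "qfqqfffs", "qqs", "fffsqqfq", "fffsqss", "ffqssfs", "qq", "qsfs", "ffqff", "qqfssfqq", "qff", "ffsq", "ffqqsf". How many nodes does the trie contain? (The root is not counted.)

42

For each word, the new-node count is its length minus the longest prefix already in the trie:
  "qfqqfffs" → 8 new (q, f, q, q, f, f, f, s)
  "qqs" → prefix "q" already present; 2 new (q, s)
  "fffsqqfq" → 8 new (f, f, f, s, q, q, f, q)
  "fffsqss" → prefix "fffsq" already present; 2 new (s, s)
  "ffqssfs" → prefix "ff" already present; 5 new (q, s, s, f, s)
  "qq" → prefix "qq" already present; 0 new (none)
  "qsfs" → prefix "q" already present; 3 new (s, f, s)
  "ffqff" → prefix "ffq" already present; 2 new (f, f)
  "qqfssfqq" → prefix "qq" already present; 6 new (f, s, s, f, q, q)
  "qff" → prefix "qf" already present; 1 new (f)
  "ffsq" → prefix "ff" already present; 2 new (s, q)
  "ffqqsf" → prefix "ffq" already present; 3 new (q, s, f)
Total nodes = 8 + 2 + 8 + 2 + 5 + 0 + 3 + 2 + 6 + 1 + 2 + 3 = 42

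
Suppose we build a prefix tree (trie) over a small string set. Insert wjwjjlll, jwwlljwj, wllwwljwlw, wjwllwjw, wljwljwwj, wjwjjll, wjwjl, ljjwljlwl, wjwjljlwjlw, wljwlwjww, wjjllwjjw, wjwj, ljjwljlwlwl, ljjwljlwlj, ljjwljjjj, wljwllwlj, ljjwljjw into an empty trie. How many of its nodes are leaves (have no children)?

Leaves are exactly the stored words that no other stored word extends.
Those words: "jwwlljwj", "ljjwljjjj", "ljjwljjw", "ljjwljlwlj", "ljjwljlwlwl", "wjjllwjjw", "wjwjjlll", "wjwjljlwjlw", "wjwllwjw", "wljwljwwj", "wljwllwlj", "wljwlwjww", "wllwwljwlw"
Leaf count: 13

13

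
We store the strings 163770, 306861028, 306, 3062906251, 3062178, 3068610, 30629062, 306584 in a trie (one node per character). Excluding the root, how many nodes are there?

28

Trace insertions, counting only characters that open a new branch:
  "163770" → 6 new (1, 6, 3, 7, 7, 0)
  "306861028" → 9 new (3, 0, 6, 8, 6, 1, 0, 2, 8)
  "306" → prefix "306" already present; 0 new (none)
  "3062906251" → prefix "306" already present; 7 new (2, 9, 0, 6, 2, 5, 1)
  "3062178" → prefix "3062" already present; 3 new (1, 7, 8)
  "3068610" → prefix "3068610" already present; 0 new (none)
  "30629062" → prefix "30629062" already present; 0 new (none)
  "306584" → prefix "306" already present; 3 new (5, 8, 4)
Total nodes = 6 + 9 + 0 + 7 + 3 + 0 + 0 + 3 = 28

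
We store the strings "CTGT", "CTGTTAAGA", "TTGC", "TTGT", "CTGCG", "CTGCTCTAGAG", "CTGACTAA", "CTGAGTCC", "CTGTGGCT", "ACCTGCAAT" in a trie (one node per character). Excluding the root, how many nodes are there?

45

For each word, the new-node count is its length minus the longest prefix already in the trie:
  "CTGT" → 4 new (C, T, G, T)
  "CTGTTAAGA" → prefix "CTGT" already present; 5 new (T, A, A, G, A)
  "TTGC" → 4 new (T, T, G, C)
  "TTGT" → prefix "TTG" already present; 1 new (T)
  "CTGCG" → prefix "CTG" already present; 2 new (C, G)
  "CTGCTCTAGAG" → prefix "CTGC" already present; 7 new (T, C, T, A, G, A, G)
  "CTGACTAA" → prefix "CTG" already present; 5 new (A, C, T, A, A)
  "CTGAGTCC" → prefix "CTGA" already present; 4 new (G, T, C, C)
  "CTGTGGCT" → prefix "CTGT" already present; 4 new (G, G, C, T)
  "ACCTGCAAT" → 9 new (A, C, C, T, G, C, A, A, T)
Total nodes = 4 + 5 + 4 + 1 + 2 + 7 + 5 + 4 + 4 + 9 = 45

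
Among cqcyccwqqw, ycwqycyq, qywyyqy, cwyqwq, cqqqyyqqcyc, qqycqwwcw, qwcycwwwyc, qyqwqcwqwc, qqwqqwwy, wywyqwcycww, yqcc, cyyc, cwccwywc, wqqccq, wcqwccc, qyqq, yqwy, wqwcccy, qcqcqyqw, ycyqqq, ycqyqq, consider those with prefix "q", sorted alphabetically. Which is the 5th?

qyqq

Filter for "q…" and sort: "qcqcqyqw", "qqwqqwwy", "qqycqwwcw", "qwcycwwwyc", "qyqq", "qyqwqcwqwc", "qywyyqy"
The 5th is qyqq.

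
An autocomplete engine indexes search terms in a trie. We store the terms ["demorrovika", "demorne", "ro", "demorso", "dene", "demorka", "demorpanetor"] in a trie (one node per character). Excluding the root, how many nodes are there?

Trace insertions, counting only characters that open a new branch:
  "demorrovika" → 11 new (d, e, m, o, r, r, o, v, i, k, a)
  "demorne" → prefix "demor" already present; 2 new (n, e)
  "ro" → 2 new (r, o)
  "demorso" → prefix "demor" already present; 2 new (s, o)
  "dene" → prefix "de" already present; 2 new (n, e)
  "demorka" → prefix "demor" already present; 2 new (k, a)
  "demorpanetor" → prefix "demor" already present; 7 new (p, a, n, e, t, o, r)
Total nodes = 11 + 2 + 2 + 2 + 2 + 2 + 7 = 28

28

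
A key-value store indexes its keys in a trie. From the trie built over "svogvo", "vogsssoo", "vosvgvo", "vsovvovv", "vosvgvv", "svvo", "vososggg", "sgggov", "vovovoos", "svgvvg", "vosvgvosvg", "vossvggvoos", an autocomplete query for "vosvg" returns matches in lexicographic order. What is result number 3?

vosvgvv

Words with prefix "vosvg", in lexicographic order: "vosvgvo", "vosvgvosvg", "vosvgvv"
The 3rd is vosvgvv.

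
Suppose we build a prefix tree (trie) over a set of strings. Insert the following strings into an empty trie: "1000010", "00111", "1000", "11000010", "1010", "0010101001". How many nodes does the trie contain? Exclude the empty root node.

28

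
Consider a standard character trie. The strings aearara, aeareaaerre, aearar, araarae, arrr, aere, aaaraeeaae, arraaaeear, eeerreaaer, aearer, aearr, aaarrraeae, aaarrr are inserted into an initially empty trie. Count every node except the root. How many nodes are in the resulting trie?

58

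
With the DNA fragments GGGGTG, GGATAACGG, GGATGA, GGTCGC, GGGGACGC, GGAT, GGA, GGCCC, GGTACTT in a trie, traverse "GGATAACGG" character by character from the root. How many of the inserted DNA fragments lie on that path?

3

Walk "GGATAACGG" from the root; an end-of-word marker is hit whenever a stored word is a prefix of "GGATAACGG".
Prefixes of the query that are stored words: "GGA", "GGAT", "GGATAACGG"
Count: 3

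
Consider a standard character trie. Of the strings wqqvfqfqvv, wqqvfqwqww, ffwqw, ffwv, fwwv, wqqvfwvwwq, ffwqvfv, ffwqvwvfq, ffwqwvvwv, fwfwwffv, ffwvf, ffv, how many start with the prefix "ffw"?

6

Filter for entries beginning with "ffw":
Words under "ffw": ffwqvfv, ffwqvwvfq, ffwqw, ffwqwvvwv, ffwv, ffwvf
Count: 6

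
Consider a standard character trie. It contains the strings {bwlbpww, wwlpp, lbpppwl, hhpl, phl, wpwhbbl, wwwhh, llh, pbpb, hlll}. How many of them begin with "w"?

3

Filter for entries beginning with "w":
Words under "w": wpwhbbl, wwlpp, wwwhh
Count: 3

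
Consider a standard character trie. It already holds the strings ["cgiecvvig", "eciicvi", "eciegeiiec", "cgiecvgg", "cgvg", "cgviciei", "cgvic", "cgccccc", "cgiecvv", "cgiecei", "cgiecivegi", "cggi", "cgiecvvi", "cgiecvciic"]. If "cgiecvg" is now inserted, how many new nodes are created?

0

"cgiecvg" is already a full path in the trie; only an end-marker is added.
No new nodes are needed: 0.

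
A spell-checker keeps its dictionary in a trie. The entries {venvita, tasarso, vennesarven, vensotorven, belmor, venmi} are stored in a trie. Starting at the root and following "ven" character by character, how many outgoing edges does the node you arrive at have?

4

Follow the path "ven" to its node, then look at its outgoing edges.
Distinct next characters after "ven": m, n, s, v.
That node has 4 child edges.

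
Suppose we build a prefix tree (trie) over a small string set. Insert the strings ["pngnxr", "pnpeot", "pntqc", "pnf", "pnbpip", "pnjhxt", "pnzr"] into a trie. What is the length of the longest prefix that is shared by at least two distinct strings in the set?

2

The deepest shared node is where two words last agree before diverging.
"pnbpip" and "pnf" agree on "pn" (2 characters) before diverging; nothing deeper is shared.
Longest shared-prefix length: 2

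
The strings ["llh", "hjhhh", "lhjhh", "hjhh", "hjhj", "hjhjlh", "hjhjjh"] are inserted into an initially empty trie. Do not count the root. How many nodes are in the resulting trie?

17

For each word, the new-node count is its length minus the longest prefix already in the trie:
  "llh" → 3 new (l, l, h)
  "hjhhh" → 5 new (h, j, h, h, h)
  "lhjhh" → prefix "l" already present; 4 new (h, j, h, h)
  "hjhh" → prefix "hjhh" already present; 0 new (none)
  "hjhj" → prefix "hjh" already present; 1 new (j)
  "hjhjlh" → prefix "hjhj" already present; 2 new (l, h)
  "hjhjjh" → prefix "hjhj" already present; 2 new (j, h)
Total nodes = 3 + 5 + 4 + 0 + 1 + 2 + 2 = 17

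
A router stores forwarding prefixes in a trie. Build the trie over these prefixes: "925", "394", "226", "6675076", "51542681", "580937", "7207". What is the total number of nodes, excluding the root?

For each word, the new-node count is its length minus the longest prefix already in the trie:
  "925" → 3 new (9, 2, 5)
  "394" → 3 new (3, 9, 4)
  "226" → 3 new (2, 2, 6)
  "6675076" → 7 new (6, 6, 7, 5, 0, 7, 6)
  "51542681" → 8 new (5, 1, 5, 4, 2, 6, 8, 1)
  "580937" → prefix "5" already present; 5 new (8, 0, 9, 3, 7)
  "7207" → 4 new (7, 2, 0, 7)
Total nodes = 3 + 3 + 3 + 7 + 8 + 5 + 4 = 33

33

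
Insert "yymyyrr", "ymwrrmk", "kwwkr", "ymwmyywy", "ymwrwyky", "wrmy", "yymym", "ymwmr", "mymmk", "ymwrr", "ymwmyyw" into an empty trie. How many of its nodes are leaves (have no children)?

Leaves are exactly the stored words that no other stored word extends.
Those words: "kwwkr", "mymmk", "wrmy", "ymwmr", "ymwmyywy", "ymwrrmk", "ymwrwyky", "yymym", "yymyyrr"
Leaf count: 9

9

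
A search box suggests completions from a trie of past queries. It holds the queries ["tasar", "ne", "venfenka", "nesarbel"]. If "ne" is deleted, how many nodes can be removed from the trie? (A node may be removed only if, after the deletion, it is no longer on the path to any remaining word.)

0

After clearing the end-marker at "ne", prune upward until reaching a node still needed by another word.
Every node on "ne" is still needed (e.g. by "nesarbel"), so nothing is freed.
Nodes removed: 0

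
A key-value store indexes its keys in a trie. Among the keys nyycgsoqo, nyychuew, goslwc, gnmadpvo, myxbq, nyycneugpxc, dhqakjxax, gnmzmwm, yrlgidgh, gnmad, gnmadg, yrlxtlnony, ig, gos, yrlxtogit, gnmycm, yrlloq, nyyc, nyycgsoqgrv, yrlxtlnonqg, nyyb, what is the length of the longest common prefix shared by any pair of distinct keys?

Equivalently: take the maximum, over all pairs, of their longest common prefix length.
"yrlxtlnonqg" and "yrlxtlnony" agree on "yrlxtlnon" (9 characters) before diverging; nothing deeper is shared.
Longest shared-prefix length: 9

9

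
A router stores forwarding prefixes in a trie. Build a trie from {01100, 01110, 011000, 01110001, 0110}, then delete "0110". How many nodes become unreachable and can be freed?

A node on "0110"'s path can go only if nothing else ends at it or branches off below it.
Every node on "0110" is still needed (e.g. by "01100"), so nothing is freed.
Nodes removed: 0

0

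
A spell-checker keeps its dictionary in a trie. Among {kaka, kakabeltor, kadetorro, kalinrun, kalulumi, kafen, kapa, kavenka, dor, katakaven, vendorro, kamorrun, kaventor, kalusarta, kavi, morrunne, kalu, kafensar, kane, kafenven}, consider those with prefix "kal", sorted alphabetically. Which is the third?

kalulumi

Words with prefix "kal", in lexicographic order: "kalinrun", "kalu", "kalulumi", "kalusarta"
The 3rd is kalulumi.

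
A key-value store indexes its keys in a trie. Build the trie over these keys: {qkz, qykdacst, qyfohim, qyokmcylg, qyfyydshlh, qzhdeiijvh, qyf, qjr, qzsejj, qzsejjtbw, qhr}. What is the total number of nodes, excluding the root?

49

Insert word by word; a character creates a node only if that edge doesn't already exist:
  "qkz" → 3 new (q, k, z)
  "qykdacst" → prefix "q" already present; 7 new (y, k, d, a, c, s, t)
  "qyfohim" → prefix "qy" already present; 5 new (f, o, h, i, m)
  "qyokmcylg" → prefix "qy" already present; 7 new (o, k, m, c, y, l, g)
  "qyfyydshlh" → prefix "qyf" already present; 7 new (y, y, d, s, h, l, h)
  "qzhdeiijvh" → prefix "q" already present; 9 new (z, h, d, e, i, i, j, v, h)
  "qyf" → prefix "qyf" already present; 0 new (none)
  "qjr" → prefix "q" already present; 2 new (j, r)
  "qzsejj" → prefix "qz" already present; 4 new (s, e, j, j)
  "qzsejjtbw" → prefix "qzsejj" already present; 3 new (t, b, w)
  "qhr" → prefix "q" already present; 2 new (h, r)
Total nodes = 3 + 7 + 5 + 7 + 7 + 9 + 0 + 2 + 4 + 3 + 2 = 49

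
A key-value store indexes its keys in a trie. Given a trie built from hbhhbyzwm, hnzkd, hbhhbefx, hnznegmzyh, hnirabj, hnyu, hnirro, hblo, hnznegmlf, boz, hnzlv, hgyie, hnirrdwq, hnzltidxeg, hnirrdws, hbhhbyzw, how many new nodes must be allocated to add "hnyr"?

The longest prefix of "hnyr" already in the trie is "hny" (length 3).
New nodes needed: |"hnyr"| − 3 = 4 − 3 = 1.

1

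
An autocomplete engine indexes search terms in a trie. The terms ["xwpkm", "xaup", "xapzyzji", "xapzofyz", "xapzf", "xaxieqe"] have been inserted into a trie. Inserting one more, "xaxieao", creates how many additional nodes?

The longest prefix of "xaxieao" already in the trie is "xaxie" (length 5).
New nodes needed: |"xaxieao"| − 5 = 7 − 5 = 2.

2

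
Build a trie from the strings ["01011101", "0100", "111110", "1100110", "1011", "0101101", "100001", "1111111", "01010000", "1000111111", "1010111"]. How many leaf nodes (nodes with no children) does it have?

11

A leaf is a node with no children — equivalently, the end of a word that is not a proper prefix of any other stored word.
Those words: "0100", "01010000", "0101101", "01011101", "100001", "1000111111", "1010111", "1011", "1100110", "111110", "1111111"
Leaf count: 11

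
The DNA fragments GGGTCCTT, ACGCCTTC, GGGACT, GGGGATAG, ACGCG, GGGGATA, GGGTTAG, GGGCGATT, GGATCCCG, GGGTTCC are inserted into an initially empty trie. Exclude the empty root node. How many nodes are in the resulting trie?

Insert word by word; a character creates a node only if that edge doesn't already exist:
  "GGGTCCTT" → 8 new (G, G, G, T, C, C, T, T)
  "ACGCCTTC" → 8 new (A, C, G, C, C, T, T, C)
  "GGGACT" → prefix "GGG" already present; 3 new (A, C, T)
  "GGGGATAG" → prefix "GGG" already present; 5 new (G, A, T, A, G)
  "ACGCG" → prefix "ACGC" already present; 1 new (G)
  "GGGGATA" → prefix "GGGGATA" already present; 0 new (none)
  "GGGTTAG" → prefix "GGGT" already present; 3 new (T, A, G)
  "GGGCGATT" → prefix "GGG" already present; 5 new (C, G, A, T, T)
  "GGATCCCG" → prefix "GG" already present; 6 new (A, T, C, C, C, G)
  "GGGTTCC" → prefix "GGGTT" already present; 2 new (C, C)
Total nodes = 8 + 8 + 3 + 5 + 1 + 0 + 3 + 5 + 6 + 2 = 41

41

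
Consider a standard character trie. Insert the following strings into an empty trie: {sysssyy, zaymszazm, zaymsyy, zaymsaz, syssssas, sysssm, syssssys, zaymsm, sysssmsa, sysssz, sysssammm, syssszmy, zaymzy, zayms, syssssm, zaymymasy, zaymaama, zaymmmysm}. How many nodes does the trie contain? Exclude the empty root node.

53

Trace insertions, counting only characters that open a new branch:
  "sysssyy" → 7 new (s, y, s, s, s, y, y)
  "zaymszazm" → 9 new (z, a, y, m, s, z, a, z, m)
  "zaymsyy" → prefix "zayms" already present; 2 new (y, y)
  "zaymsaz" → prefix "zayms" already present; 2 new (a, z)
  "syssssas" → prefix "sysss" already present; 3 new (s, a, s)
  "sysssm" → prefix "sysss" already present; 1 new (m)
  "syssssys" → prefix "syssss" already present; 2 new (y, s)
  "zaymsm" → prefix "zayms" already present; 1 new (m)
  "sysssmsa" → prefix "sysssm" already present; 2 new (s, a)
  "sysssz" → prefix "sysss" already present; 1 new (z)
  "sysssammm" → prefix "sysss" already present; 4 new (a, m, m, m)
  "syssszmy" → prefix "sysssz" already present; 2 new (m, y)
  "zaymzy" → prefix "zaym" already present; 2 new (z, y)
  "zayms" → prefix "zayms" already present; 0 new (none)
  "syssssm" → prefix "syssss" already present; 1 new (m)
  "zaymymasy" → prefix "zaym" already present; 5 new (y, m, a, s, y)
  "zaymaama" → prefix "zaym" already present; 4 new (a, a, m, a)
  "zaymmmysm" → prefix "zaym" already present; 5 new (m, m, y, s, m)
Total nodes = 7 + 9 + 2 + 2 + 3 + 1 + 2 + 1 + 2 + 1 + 4 + 2 + 2 + 0 + 1 + 5 + 4 + 5 = 53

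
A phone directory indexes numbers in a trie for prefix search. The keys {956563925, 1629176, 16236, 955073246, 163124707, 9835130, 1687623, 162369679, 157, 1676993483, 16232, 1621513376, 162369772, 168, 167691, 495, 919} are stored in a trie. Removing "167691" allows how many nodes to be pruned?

1

After clearing the end-marker at "167691", prune upward until reaching a node still needed by another word.
The suffix "1" (1 node) is used only by "167691"; the node for "16769" still has the child "9", so pruning stops there.
Nodes removed: 1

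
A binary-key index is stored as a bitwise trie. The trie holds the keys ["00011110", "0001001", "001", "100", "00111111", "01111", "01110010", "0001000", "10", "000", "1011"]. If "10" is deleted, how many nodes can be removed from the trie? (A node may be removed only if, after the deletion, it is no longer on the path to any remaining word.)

0

A node on "10"'s path can go only if nothing else ends at it or branches off below it.
Every node on "10" is still needed (e.g. by "100"), so nothing is freed.
Nodes removed: 0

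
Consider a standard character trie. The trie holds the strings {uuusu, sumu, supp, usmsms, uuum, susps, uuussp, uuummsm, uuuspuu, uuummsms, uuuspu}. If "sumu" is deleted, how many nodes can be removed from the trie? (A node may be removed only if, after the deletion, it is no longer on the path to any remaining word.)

Walk "sumu" from the leaf back toward the root, removing each node that no remaining word uses.
The suffix "mu" (2 nodes) is used only by "sumu"; the node for "su" still has the child "p", so pruning stops there.
Nodes removed: 2

2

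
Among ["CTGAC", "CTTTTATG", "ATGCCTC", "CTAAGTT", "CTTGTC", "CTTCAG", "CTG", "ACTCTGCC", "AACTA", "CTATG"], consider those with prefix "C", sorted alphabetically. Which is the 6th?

CTTGTC

Filter for "C…" and sort: "CTAAGTT", "CTATG", "CTG", "CTGAC", "CTTCAG", "CTTGTC", "CTTTTATG"
Position 6: CTTGTC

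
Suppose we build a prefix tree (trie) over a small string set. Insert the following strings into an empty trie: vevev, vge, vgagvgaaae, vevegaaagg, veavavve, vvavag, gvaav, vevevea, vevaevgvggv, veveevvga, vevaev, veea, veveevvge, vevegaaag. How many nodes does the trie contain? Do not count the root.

55

Insert word by word; a character creates a node only if that edge doesn't already exist:
  "vevev" → 5 new (v, e, v, e, v)
  "vge" → prefix "v" already present; 2 new (g, e)
  "vgagvgaaae" → prefix "vg" already present; 8 new (a, g, v, g, a, a, a, e)
  "vevegaaagg" → prefix "veve" already present; 6 new (g, a, a, a, g, g)
  "veavavve" → prefix "ve" already present; 6 new (a, v, a, v, v, e)
  "vvavag" → prefix "v" already present; 5 new (v, a, v, a, g)
  "gvaav" → 5 new (g, v, a, a, v)
  "vevevea" → prefix "vevev" already present; 2 new (e, a)
  "vevaevgvggv" → prefix "vev" already present; 8 new (a, e, v, g, v, g, g, v)
  "veveevvga" → prefix "veve" already present; 5 new (e, v, v, g, a)
  "vevaev" → prefix "vevaev" already present; 0 new (none)
  "veea" → prefix "ve" already present; 2 new (e, a)
  "veveevvge" → prefix "veveevvg" already present; 1 new (e)
  "vevegaaag" → prefix "vevegaaag" already present; 0 new (none)
Total nodes = 5 + 2 + 8 + 6 + 6 + 5 + 5 + 2 + 8 + 5 + 0 + 2 + 1 + 0 = 55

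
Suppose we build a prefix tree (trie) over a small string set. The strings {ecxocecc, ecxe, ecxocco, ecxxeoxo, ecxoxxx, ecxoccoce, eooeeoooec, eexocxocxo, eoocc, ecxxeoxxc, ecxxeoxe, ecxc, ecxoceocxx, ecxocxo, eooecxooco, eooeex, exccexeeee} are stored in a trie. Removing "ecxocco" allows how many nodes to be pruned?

0

After clearing the end-marker at "ecxocco", prune upward until reaching a node still needed by another word.
Every node on "ecxocco" is still needed (e.g. by "ecxoccoce"), so nothing is freed.
Nodes removed: 0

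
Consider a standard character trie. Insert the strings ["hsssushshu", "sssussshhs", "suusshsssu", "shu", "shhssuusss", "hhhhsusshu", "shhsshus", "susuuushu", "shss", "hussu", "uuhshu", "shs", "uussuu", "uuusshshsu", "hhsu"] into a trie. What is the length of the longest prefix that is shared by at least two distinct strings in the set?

5

Equivalently: take the maximum, over all pairs, of their longest common prefix length.
"shhsshus" and "shhssuusss" agree on "shhss" (5 characters) before diverging; nothing deeper is shared.
Longest shared-prefix length: 5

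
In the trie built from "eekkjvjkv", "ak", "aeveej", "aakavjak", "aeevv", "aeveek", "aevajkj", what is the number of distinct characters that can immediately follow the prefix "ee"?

1

Walk "ee" from the root, arriving at one node.
Distinct next characters after "ee": k.
That node has 1 child edge.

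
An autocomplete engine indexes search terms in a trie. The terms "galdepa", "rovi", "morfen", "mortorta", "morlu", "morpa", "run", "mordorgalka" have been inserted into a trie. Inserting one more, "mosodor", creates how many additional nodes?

"mo" is already a path in the trie; the remaining "sodor" must be added.
So 7 − 2 = 5 new nodes.

5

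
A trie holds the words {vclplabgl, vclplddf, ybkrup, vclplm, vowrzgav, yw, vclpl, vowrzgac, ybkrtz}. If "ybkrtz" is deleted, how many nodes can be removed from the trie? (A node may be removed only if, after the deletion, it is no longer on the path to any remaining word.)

2

A node on "ybkrtz"'s path can go only if nothing else ends at it or branches off below it.
The suffix "tz" (2 nodes) is used only by "ybkrtz"; the node for "ybkr" still has the child "u", so pruning stops there.
Nodes removed: 2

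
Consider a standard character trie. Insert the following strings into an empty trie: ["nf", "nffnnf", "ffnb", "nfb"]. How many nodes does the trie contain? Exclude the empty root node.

11

Count nodes per top-level branch (shared prefixes stored once):
  'f'-branch (ffnb): 4 nodes
  'n'-branch (nf, nfb, nffnnf): 7 nodes
Sum: 11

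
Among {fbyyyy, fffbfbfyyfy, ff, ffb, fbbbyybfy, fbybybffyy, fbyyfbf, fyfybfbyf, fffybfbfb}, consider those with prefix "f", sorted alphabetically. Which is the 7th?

Words with prefix "f", in lexicographic order: "fbbbyybfy", "fbybybffyy", "fbyyfbf", "fbyyyy", "ff", "ffb", "fffbfbfyyfy", "fffybfbfb", "fyfybfbyf"
Position 7: fffbfbfyyfy

fffbfbfyyfy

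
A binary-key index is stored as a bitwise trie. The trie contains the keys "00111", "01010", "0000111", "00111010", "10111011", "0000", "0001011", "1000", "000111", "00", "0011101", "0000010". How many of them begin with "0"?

Traverse to the node for "0", then collect every word in that subtree.
Matches: "00", "0000", "0000010", "0000111", "0001011", "000111", "00111", "0011101", "00111010", "01010"
Count: 10

10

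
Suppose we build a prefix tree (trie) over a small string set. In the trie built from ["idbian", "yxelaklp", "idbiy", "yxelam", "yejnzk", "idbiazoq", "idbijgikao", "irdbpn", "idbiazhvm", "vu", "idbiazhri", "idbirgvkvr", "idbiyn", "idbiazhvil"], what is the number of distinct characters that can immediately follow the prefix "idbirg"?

1

Follow the path "idbirg" to its node, then look at its outgoing edges.
Distinct next characters after "idbirg": v.
That node has 1 child edge.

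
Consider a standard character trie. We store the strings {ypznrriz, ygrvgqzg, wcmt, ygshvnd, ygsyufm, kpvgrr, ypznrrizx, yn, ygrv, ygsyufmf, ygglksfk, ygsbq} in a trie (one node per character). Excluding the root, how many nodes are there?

45

Trace insertions, counting only characters that open a new branch:
  "ypznrriz" → 8 new (y, p, z, n, r, r, i, z)
  "ygrvgqzg" → prefix "y" already present; 7 new (g, r, v, g, q, z, g)
  "wcmt" → 4 new (w, c, m, t)
  "ygshvnd" → prefix "yg" already present; 5 new (s, h, v, n, d)
  "ygsyufm" → prefix "ygs" already present; 4 new (y, u, f, m)
  "kpvgrr" → 6 new (k, p, v, g, r, r)
  "ypznrrizx" → prefix "ypznrriz" already present; 1 new (x)
  "yn" → prefix "y" already present; 1 new (n)
  "ygrv" → prefix "ygrv" already present; 0 new (none)
  "ygsyufmf" → prefix "ygsyufm" already present; 1 new (f)
  "ygglksfk" → prefix "yg" already present; 6 new (g, l, k, s, f, k)
  "ygsbq" → prefix "ygs" already present; 2 new (b, q)
Total nodes = 8 + 7 + 4 + 5 + 4 + 6 + 1 + 1 + 0 + 1 + 6 + 2 = 45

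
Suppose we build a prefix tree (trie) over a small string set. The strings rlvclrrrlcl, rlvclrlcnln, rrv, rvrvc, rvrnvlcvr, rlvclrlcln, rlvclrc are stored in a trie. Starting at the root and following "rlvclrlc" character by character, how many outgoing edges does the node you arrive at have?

Walk "rlvclrlc" from the root, arriving at one node.
Distinct next characters after "rlvclrlc": l, n.
That node has 2 child edges.

2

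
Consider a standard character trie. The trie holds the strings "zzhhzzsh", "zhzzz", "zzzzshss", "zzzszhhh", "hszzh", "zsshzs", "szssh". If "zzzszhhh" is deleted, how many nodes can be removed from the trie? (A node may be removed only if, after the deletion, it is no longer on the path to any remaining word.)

After clearing the end-marker at "zzzszhhh", prune upward until reaching a node still needed by another word.
The suffix "szhhh" (5 nodes) is used only by "zzzszhhh"; the node for "zzz" still has the child "z", so pruning stops there.
Nodes removed: 5

5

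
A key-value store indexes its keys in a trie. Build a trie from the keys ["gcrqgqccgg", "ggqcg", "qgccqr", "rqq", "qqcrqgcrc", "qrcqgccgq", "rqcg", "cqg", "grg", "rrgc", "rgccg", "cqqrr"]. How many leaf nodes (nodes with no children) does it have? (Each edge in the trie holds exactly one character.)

A leaf is a node with no children — equivalently, the end of a word that is not a proper prefix of any other stored word.
Those words: "cqg", "cqqrr", "gcrqgqccgg", "ggqcg", "grg", "qgccqr", "qqcrqgcrc", "qrcqgccgq", "rgccg", "rqcg", "rqq", "rrgc"
Leaf count: 12

12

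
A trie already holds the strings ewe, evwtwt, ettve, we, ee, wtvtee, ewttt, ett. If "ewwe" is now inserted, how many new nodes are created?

The longest prefix of "ewwe" already in the trie is "ew" (length 2).
Each of the 2 remaining characters creates one node.

2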